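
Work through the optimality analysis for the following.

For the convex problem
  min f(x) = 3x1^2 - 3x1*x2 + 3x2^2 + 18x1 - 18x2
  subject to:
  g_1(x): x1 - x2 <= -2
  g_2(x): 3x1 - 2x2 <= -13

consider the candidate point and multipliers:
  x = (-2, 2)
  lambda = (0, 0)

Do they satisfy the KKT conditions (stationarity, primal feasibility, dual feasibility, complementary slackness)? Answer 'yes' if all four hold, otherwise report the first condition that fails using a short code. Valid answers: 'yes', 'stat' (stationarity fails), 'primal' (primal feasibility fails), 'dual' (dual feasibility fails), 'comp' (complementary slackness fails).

Gradient of f: grad f(x) = Q x + c = (0, 0)
Constraint values g_i(x) = a_i^T x - b_i:
  g_1((-2, 2)) = -2
  g_2((-2, 2)) = 3
Stationarity residual: grad f(x) + sum_i lambda_i a_i = (0, 0)
  -> stationarity OK
Primal feasibility (all g_i <= 0): FAILS
Dual feasibility (all lambda_i >= 0): OK
Complementary slackness (lambda_i * g_i(x) = 0 for all i): OK

Verdict: the first failing condition is primal_feasibility -> primal.

primal


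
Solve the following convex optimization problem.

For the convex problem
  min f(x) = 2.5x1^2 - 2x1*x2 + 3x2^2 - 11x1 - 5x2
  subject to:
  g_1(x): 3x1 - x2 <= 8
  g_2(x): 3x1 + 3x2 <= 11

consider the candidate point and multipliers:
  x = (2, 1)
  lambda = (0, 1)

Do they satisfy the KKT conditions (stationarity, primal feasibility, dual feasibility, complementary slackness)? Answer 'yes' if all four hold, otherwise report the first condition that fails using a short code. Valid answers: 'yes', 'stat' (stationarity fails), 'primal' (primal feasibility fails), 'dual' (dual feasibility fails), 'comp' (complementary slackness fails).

Gradient of f: grad f(x) = Q x + c = (-3, -3)
Constraint values g_i(x) = a_i^T x - b_i:
  g_1((2, 1)) = -3
  g_2((2, 1)) = -2
Stationarity residual: grad f(x) + sum_i lambda_i a_i = (0, 0)
  -> stationarity OK
Primal feasibility (all g_i <= 0): OK
Dual feasibility (all lambda_i >= 0): OK
Complementary slackness (lambda_i * g_i(x) = 0 for all i): FAILS

Verdict: the first failing condition is complementary_slackness -> comp.

comp


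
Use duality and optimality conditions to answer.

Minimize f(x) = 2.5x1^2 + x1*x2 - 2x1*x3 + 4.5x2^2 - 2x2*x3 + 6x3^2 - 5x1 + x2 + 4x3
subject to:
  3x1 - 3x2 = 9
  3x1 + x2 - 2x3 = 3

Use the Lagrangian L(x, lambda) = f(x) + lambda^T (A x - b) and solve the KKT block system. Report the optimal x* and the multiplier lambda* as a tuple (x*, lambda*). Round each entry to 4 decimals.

Form the Lagrangian:
  L(x, lambda) = (1/2) x^T Q x + c^T x + lambda^T (A x - b)
Stationarity (grad_x L = 0): Q x + c + A^T lambda = 0.
Primal feasibility: A x = b.

This gives the KKT block system:
  [ Q   A^T ] [ x     ]   [-c ]
  [ A    0  ] [ lambda ] = [ b ]

Solving the linear system:
  x*      = (1.5417, -1.4583, 0.0833)
  lambda* = (-2.7778, 2.4167)
  f(x*)   = 4.4583

x* = (1.5417, -1.4583, 0.0833), lambda* = (-2.7778, 2.4167)


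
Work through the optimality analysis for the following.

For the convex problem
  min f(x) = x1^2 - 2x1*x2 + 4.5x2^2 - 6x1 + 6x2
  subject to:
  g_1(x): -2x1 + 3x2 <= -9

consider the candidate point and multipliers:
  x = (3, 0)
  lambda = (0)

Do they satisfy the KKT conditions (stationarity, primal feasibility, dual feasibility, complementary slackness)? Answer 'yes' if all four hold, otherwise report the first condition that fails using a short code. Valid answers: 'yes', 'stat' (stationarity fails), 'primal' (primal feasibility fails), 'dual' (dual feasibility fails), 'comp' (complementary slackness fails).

Gradient of f: grad f(x) = Q x + c = (0, 0)
Constraint values g_i(x) = a_i^T x - b_i:
  g_1((3, 0)) = 3
Stationarity residual: grad f(x) + sum_i lambda_i a_i = (0, 0)
  -> stationarity OK
Primal feasibility (all g_i <= 0): FAILS
Dual feasibility (all lambda_i >= 0): OK
Complementary slackness (lambda_i * g_i(x) = 0 for all i): OK

Verdict: the first failing condition is primal_feasibility -> primal.

primal


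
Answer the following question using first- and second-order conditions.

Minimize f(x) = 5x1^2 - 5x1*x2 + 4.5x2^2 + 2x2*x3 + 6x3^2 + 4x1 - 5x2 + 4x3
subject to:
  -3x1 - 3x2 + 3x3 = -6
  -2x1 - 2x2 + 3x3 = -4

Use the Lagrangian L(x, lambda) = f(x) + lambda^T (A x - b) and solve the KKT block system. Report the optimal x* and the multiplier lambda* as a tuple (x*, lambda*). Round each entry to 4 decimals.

Form the Lagrangian:
  L(x, lambda) = (1/2) x^T Q x + c^T x + lambda^T (A x - b)
Stationarity (grad_x L = 0): Q x + c + A^T lambda = 0.
Primal feasibility: A x = b.

This gives the KKT block system:
  [ Q   A^T ] [ x     ]   [-c ]
  [ A    0  ] [ lambda ] = [ b ]

Solving the linear system:
  x*      = (0.6552, 1.3448, 0)
  lambda* = (8.2874, -10.5172)
  f(x*)   = 1.7759

x* = (0.6552, 1.3448, 0), lambda* = (8.2874, -10.5172)


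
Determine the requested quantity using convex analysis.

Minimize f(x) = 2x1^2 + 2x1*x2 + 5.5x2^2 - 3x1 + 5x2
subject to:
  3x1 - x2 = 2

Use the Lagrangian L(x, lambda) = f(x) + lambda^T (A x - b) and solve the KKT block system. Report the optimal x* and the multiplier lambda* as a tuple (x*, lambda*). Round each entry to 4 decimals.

Form the Lagrangian:
  L(x, lambda) = (1/2) x^T Q x + c^T x + lambda^T (A x - b)
Stationarity (grad_x L = 0): Q x + c + A^T lambda = 0.
Primal feasibility: A x = b.

This gives the KKT block system:
  [ Q   A^T ] [ x     ]   [-c ]
  [ A    0  ] [ lambda ] = [ b ]

Solving the linear system:
  x*      = (0.5043, -0.487)
  lambda* = (0.6522)
  f(x*)   = -2.6261

x* = (0.5043, -0.487), lambda* = (0.6522)


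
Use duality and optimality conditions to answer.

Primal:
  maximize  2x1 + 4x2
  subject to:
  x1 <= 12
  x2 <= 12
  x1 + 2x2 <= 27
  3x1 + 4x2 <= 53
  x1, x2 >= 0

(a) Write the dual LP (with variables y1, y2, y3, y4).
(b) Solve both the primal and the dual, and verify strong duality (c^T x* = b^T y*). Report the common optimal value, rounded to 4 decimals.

The standard primal-dual pair for 'max c^T x s.t. A x <= b, x >= 0' is:
  Dual:  min b^T y  s.t.  A^T y >= c,  y >= 0.

So the dual LP is:
  minimize  12y1 + 12y2 + 27y3 + 53y4
  subject to:
    y1 + y3 + 3y4 >= 2
    y2 + 2y3 + 4y4 >= 4
    y1, y2, y3, y4 >= 0

Solving the primal: x* = (1.6667, 12).
  primal value c^T x* = 51.3333.
Solving the dual: y* = (0, 1.3333, 0, 0.6667).
  dual value b^T y* = 51.3333.
Strong duality: c^T x* = b^T y*. Confirmed.

51.3333


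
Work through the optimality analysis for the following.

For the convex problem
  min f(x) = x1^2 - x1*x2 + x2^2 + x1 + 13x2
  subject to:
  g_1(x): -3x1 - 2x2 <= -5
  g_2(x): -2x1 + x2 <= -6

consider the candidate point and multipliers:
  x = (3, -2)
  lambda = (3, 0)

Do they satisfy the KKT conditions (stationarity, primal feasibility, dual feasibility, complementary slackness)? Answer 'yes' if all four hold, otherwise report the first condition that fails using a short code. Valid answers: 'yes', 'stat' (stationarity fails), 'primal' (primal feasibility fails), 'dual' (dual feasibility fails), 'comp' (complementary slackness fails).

Gradient of f: grad f(x) = Q x + c = (9, 6)
Constraint values g_i(x) = a_i^T x - b_i:
  g_1((3, -2)) = 0
  g_2((3, -2)) = -2
Stationarity residual: grad f(x) + sum_i lambda_i a_i = (0, 0)
  -> stationarity OK
Primal feasibility (all g_i <= 0): OK
Dual feasibility (all lambda_i >= 0): OK
Complementary slackness (lambda_i * g_i(x) = 0 for all i): OK

Verdict: yes, KKT holds.

yes


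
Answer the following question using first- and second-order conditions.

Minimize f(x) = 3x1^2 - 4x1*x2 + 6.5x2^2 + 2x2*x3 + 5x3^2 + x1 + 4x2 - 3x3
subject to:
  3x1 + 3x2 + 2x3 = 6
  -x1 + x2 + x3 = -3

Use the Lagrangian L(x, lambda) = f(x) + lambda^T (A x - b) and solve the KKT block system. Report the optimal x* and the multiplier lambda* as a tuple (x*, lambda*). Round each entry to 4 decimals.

Form the Lagrangian:
  L(x, lambda) = (1/2) x^T Q x + c^T x + lambda^T (A x - b)
Stationarity (grad_x L = 0): Q x + c + A^T lambda = 0.
Primal feasibility: A x = b.

This gives the KKT block system:
  [ Q   A^T ] [ x     ]   [-c ]
  [ A    0  ] [ lambda ] = [ b ]

Solving the linear system:
  x*      = (2.4075, -0.0376, -0.5548)
  lambda* = (-1.3944, 11.4124)
  f(x*)   = 23.2627

x* = (2.4075, -0.0376, -0.5548), lambda* = (-1.3944, 11.4124)


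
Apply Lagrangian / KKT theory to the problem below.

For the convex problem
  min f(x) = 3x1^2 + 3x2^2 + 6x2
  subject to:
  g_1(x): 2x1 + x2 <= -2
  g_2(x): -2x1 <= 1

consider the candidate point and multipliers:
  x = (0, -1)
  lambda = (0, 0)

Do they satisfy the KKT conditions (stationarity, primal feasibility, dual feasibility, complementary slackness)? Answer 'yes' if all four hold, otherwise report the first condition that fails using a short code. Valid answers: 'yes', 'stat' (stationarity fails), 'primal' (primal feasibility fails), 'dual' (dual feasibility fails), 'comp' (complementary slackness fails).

Gradient of f: grad f(x) = Q x + c = (0, 0)
Constraint values g_i(x) = a_i^T x - b_i:
  g_1((0, -1)) = 1
  g_2((0, -1)) = -1
Stationarity residual: grad f(x) + sum_i lambda_i a_i = (0, 0)
  -> stationarity OK
Primal feasibility (all g_i <= 0): FAILS
Dual feasibility (all lambda_i >= 0): OK
Complementary slackness (lambda_i * g_i(x) = 0 for all i): OK

Verdict: the first failing condition is primal_feasibility -> primal.

primal


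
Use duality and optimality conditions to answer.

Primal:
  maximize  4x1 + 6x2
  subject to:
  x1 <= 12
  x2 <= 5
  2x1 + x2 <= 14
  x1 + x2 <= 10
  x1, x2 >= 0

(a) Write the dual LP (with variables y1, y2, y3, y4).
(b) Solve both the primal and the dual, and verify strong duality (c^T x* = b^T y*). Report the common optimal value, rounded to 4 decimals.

The standard primal-dual pair for 'max c^T x s.t. A x <= b, x >= 0' is:
  Dual:  min b^T y  s.t.  A^T y >= c,  y >= 0.

So the dual LP is:
  minimize  12y1 + 5y2 + 14y3 + 10y4
  subject to:
    y1 + 2y3 + y4 >= 4
    y2 + y3 + y4 >= 6
    y1, y2, y3, y4 >= 0

Solving the primal: x* = (4.5, 5).
  primal value c^T x* = 48.
Solving the dual: y* = (0, 4, 2, 0).
  dual value b^T y* = 48.
Strong duality: c^T x* = b^T y*. Confirmed.

48


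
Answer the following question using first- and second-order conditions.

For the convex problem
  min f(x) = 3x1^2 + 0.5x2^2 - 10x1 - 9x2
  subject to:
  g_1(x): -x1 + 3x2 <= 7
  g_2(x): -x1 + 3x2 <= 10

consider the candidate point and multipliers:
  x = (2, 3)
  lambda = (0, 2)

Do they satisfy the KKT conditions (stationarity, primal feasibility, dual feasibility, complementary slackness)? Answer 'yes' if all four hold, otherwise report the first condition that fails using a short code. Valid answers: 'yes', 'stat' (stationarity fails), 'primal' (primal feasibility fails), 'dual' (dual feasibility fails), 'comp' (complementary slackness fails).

Gradient of f: grad f(x) = Q x + c = (2, -6)
Constraint values g_i(x) = a_i^T x - b_i:
  g_1((2, 3)) = 0
  g_2((2, 3)) = -3
Stationarity residual: grad f(x) + sum_i lambda_i a_i = (0, 0)
  -> stationarity OK
Primal feasibility (all g_i <= 0): OK
Dual feasibility (all lambda_i >= 0): OK
Complementary slackness (lambda_i * g_i(x) = 0 for all i): FAILS

Verdict: the first failing condition is complementary_slackness -> comp.

comp


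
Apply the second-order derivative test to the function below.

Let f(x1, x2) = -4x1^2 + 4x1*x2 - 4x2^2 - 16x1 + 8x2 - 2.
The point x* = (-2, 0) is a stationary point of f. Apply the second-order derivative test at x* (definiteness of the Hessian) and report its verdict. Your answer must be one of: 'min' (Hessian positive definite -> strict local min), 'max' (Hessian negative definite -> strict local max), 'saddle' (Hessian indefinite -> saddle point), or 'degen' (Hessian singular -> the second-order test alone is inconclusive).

Compute the Hessian H = grad^2 f:
  H = [[-8, 4], [4, -8]]
Verify stationarity: grad f(x*) = H x* + g = (0, 0).
Eigenvalues of H: -12, -4.
Both eigenvalues < 0, so H is negative definite -> x* is a strict local max.

max


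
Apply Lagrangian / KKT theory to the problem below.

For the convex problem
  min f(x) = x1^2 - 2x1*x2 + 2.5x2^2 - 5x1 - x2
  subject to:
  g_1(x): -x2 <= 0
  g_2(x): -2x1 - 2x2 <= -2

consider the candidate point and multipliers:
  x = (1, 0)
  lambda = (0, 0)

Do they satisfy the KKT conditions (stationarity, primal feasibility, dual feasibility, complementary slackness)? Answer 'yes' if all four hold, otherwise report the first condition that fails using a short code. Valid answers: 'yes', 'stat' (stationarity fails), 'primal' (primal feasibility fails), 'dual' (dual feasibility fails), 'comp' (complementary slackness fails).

Gradient of f: grad f(x) = Q x + c = (-3, -3)
Constraint values g_i(x) = a_i^T x - b_i:
  g_1((1, 0)) = 0
  g_2((1, 0)) = 0
Stationarity residual: grad f(x) + sum_i lambda_i a_i = (-3, -3)
  -> stationarity FAILS
Primal feasibility (all g_i <= 0): OK
Dual feasibility (all lambda_i >= 0): OK
Complementary slackness (lambda_i * g_i(x) = 0 for all i): OK

Verdict: the first failing condition is stationarity -> stat.

stat


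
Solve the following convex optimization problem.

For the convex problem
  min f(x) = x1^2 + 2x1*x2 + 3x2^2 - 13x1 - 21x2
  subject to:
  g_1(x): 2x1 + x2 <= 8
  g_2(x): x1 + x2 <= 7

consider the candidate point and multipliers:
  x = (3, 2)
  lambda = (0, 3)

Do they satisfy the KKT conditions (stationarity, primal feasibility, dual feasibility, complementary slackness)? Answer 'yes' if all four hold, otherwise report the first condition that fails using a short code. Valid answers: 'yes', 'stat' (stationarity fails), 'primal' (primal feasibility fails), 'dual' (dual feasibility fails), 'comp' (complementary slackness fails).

Gradient of f: grad f(x) = Q x + c = (-3, -3)
Constraint values g_i(x) = a_i^T x - b_i:
  g_1((3, 2)) = 0
  g_2((3, 2)) = -2
Stationarity residual: grad f(x) + sum_i lambda_i a_i = (0, 0)
  -> stationarity OK
Primal feasibility (all g_i <= 0): OK
Dual feasibility (all lambda_i >= 0): OK
Complementary slackness (lambda_i * g_i(x) = 0 for all i): FAILS

Verdict: the first failing condition is complementary_slackness -> comp.

comp


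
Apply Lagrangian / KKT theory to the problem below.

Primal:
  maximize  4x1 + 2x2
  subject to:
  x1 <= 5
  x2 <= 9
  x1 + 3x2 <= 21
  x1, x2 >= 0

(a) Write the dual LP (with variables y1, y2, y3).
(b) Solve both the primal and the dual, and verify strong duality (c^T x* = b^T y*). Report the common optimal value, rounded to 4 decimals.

The standard primal-dual pair for 'max c^T x s.t. A x <= b, x >= 0' is:
  Dual:  min b^T y  s.t.  A^T y >= c,  y >= 0.

So the dual LP is:
  minimize  5y1 + 9y2 + 21y3
  subject to:
    y1 + y3 >= 4
    y2 + 3y3 >= 2
    y1, y2, y3 >= 0

Solving the primal: x* = (5, 5.3333).
  primal value c^T x* = 30.6667.
Solving the dual: y* = (3.3333, 0, 0.6667).
  dual value b^T y* = 30.6667.
Strong duality: c^T x* = b^T y*. Confirmed.

30.6667


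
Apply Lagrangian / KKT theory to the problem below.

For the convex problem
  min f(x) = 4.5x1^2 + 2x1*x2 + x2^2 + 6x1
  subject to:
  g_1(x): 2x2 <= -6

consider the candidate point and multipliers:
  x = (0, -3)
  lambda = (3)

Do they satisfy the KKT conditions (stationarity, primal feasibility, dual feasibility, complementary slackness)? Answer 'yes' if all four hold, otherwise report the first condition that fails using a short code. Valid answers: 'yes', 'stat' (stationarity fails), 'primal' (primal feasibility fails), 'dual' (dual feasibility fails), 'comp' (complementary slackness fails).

Gradient of f: grad f(x) = Q x + c = (0, -6)
Constraint values g_i(x) = a_i^T x - b_i:
  g_1((0, -3)) = 0
Stationarity residual: grad f(x) + sum_i lambda_i a_i = (0, 0)
  -> stationarity OK
Primal feasibility (all g_i <= 0): OK
Dual feasibility (all lambda_i >= 0): OK
Complementary slackness (lambda_i * g_i(x) = 0 for all i): OK

Verdict: yes, KKT holds.

yes


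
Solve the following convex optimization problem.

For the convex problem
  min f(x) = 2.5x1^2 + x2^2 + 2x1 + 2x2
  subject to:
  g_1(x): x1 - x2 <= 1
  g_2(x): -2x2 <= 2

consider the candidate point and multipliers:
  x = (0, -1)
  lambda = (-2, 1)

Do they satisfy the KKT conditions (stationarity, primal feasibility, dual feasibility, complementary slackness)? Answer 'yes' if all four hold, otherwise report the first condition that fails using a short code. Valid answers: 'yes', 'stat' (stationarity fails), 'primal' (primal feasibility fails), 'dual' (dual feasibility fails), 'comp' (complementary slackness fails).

Gradient of f: grad f(x) = Q x + c = (2, 0)
Constraint values g_i(x) = a_i^T x - b_i:
  g_1((0, -1)) = 0
  g_2((0, -1)) = 0
Stationarity residual: grad f(x) + sum_i lambda_i a_i = (0, 0)
  -> stationarity OK
Primal feasibility (all g_i <= 0): OK
Dual feasibility (all lambda_i >= 0): FAILS
Complementary slackness (lambda_i * g_i(x) = 0 for all i): OK

Verdict: the first failing condition is dual_feasibility -> dual.

dual


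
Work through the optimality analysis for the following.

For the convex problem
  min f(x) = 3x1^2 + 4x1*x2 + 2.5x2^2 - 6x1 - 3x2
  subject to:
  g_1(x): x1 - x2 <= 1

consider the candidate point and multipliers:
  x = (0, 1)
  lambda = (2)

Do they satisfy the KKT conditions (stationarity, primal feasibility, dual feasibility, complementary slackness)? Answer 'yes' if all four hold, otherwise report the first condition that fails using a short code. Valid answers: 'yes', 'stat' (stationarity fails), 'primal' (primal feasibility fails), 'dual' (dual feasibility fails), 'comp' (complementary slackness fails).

Gradient of f: grad f(x) = Q x + c = (-2, 2)
Constraint values g_i(x) = a_i^T x - b_i:
  g_1((0, 1)) = -2
Stationarity residual: grad f(x) + sum_i lambda_i a_i = (0, 0)
  -> stationarity OK
Primal feasibility (all g_i <= 0): OK
Dual feasibility (all lambda_i >= 0): OK
Complementary slackness (lambda_i * g_i(x) = 0 for all i): FAILS

Verdict: the first failing condition is complementary_slackness -> comp.

comp


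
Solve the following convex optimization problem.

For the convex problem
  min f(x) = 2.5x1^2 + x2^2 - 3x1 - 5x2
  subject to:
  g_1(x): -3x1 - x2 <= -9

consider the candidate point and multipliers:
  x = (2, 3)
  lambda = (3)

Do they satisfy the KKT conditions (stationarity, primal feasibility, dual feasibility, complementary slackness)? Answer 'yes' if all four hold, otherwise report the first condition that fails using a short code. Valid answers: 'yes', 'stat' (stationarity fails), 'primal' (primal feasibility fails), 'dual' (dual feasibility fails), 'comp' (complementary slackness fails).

Gradient of f: grad f(x) = Q x + c = (7, 1)
Constraint values g_i(x) = a_i^T x - b_i:
  g_1((2, 3)) = 0
Stationarity residual: grad f(x) + sum_i lambda_i a_i = (-2, -2)
  -> stationarity FAILS
Primal feasibility (all g_i <= 0): OK
Dual feasibility (all lambda_i >= 0): OK
Complementary slackness (lambda_i * g_i(x) = 0 for all i): OK

Verdict: the first failing condition is stationarity -> stat.

stat


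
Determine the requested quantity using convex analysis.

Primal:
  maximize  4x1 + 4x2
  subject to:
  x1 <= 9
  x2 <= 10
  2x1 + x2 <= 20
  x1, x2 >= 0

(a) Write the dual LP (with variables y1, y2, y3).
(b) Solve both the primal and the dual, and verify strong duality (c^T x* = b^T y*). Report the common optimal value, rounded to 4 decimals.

The standard primal-dual pair for 'max c^T x s.t. A x <= b, x >= 0' is:
  Dual:  min b^T y  s.t.  A^T y >= c,  y >= 0.

So the dual LP is:
  minimize  9y1 + 10y2 + 20y3
  subject to:
    y1 + 2y3 >= 4
    y2 + y3 >= 4
    y1, y2, y3 >= 0

Solving the primal: x* = (5, 10).
  primal value c^T x* = 60.
Solving the dual: y* = (0, 2, 2).
  dual value b^T y* = 60.
Strong duality: c^T x* = b^T y*. Confirmed.

60


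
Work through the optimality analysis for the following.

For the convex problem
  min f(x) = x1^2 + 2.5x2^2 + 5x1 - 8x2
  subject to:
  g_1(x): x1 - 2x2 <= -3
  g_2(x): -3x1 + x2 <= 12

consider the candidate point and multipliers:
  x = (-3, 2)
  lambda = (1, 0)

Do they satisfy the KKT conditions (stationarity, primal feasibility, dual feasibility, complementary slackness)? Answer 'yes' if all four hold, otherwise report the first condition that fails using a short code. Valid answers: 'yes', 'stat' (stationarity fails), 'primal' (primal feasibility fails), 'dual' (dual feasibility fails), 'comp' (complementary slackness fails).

Gradient of f: grad f(x) = Q x + c = (-1, 2)
Constraint values g_i(x) = a_i^T x - b_i:
  g_1((-3, 2)) = -4
  g_2((-3, 2)) = -1
Stationarity residual: grad f(x) + sum_i lambda_i a_i = (0, 0)
  -> stationarity OK
Primal feasibility (all g_i <= 0): OK
Dual feasibility (all lambda_i >= 0): OK
Complementary slackness (lambda_i * g_i(x) = 0 for all i): FAILS

Verdict: the first failing condition is complementary_slackness -> comp.

comp


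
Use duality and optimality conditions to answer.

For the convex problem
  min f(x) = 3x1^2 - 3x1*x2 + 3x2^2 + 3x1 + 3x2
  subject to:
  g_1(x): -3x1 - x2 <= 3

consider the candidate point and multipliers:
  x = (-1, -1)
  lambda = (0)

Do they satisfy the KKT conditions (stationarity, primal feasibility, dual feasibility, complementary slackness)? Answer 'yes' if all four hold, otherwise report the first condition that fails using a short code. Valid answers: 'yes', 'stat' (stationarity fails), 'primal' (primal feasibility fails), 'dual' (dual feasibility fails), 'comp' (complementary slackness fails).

Gradient of f: grad f(x) = Q x + c = (0, 0)
Constraint values g_i(x) = a_i^T x - b_i:
  g_1((-1, -1)) = 1
Stationarity residual: grad f(x) + sum_i lambda_i a_i = (0, 0)
  -> stationarity OK
Primal feasibility (all g_i <= 0): FAILS
Dual feasibility (all lambda_i >= 0): OK
Complementary slackness (lambda_i * g_i(x) = 0 for all i): OK

Verdict: the first failing condition is primal_feasibility -> primal.

primal


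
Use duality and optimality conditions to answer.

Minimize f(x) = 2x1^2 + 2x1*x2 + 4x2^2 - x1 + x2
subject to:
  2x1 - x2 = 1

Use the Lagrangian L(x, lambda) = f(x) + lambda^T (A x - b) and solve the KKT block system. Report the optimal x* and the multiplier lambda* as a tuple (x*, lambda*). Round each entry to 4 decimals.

Form the Lagrangian:
  L(x, lambda) = (1/2) x^T Q x + c^T x + lambda^T (A x - b)
Stationarity (grad_x L = 0): Q x + c + A^T lambda = 0.
Primal feasibility: A x = b.

This gives the KKT block system:
  [ Q   A^T ] [ x     ]   [-c ]
  [ A    0  ] [ lambda ] = [ b ]

Solving the linear system:
  x*      = (0.3864, -0.2273)
  lambda* = (-0.0455)
  f(x*)   = -0.2841

x* = (0.3864, -0.2273), lambda* = (-0.0455)


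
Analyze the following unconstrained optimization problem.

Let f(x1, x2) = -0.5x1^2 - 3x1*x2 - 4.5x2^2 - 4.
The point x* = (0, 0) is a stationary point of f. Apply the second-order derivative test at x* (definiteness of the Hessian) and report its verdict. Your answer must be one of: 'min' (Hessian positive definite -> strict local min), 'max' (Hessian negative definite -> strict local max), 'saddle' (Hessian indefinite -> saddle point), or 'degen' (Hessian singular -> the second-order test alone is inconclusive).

Compute the Hessian H = grad^2 f:
  H = [[-1, -3], [-3, -9]]
Verify stationarity: grad f(x*) = H x* + g = (0, 0).
Eigenvalues of H: -10, 0.
H has a zero eigenvalue (singular; negative semidefinite but not definite), so H is neither positive definite, negative definite, nor indefinite. The second-order test alone is inconclusive -> degen.
(Indeed, f is constant along the null direction of H through x*, so x* is not a strict local extremum.)

degen


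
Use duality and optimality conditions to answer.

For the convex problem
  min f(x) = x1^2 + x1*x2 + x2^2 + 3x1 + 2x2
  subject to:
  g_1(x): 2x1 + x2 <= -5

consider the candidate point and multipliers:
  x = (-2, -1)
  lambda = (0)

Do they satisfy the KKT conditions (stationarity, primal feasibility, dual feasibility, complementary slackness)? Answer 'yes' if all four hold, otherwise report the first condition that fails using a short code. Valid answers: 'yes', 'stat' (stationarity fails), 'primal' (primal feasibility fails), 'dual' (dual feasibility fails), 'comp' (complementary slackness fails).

Gradient of f: grad f(x) = Q x + c = (-2, -2)
Constraint values g_i(x) = a_i^T x - b_i:
  g_1((-2, -1)) = 0
Stationarity residual: grad f(x) + sum_i lambda_i a_i = (-2, -2)
  -> stationarity FAILS
Primal feasibility (all g_i <= 0): OK
Dual feasibility (all lambda_i >= 0): OK
Complementary slackness (lambda_i * g_i(x) = 0 for all i): OK

Verdict: the first failing condition is stationarity -> stat.

stat


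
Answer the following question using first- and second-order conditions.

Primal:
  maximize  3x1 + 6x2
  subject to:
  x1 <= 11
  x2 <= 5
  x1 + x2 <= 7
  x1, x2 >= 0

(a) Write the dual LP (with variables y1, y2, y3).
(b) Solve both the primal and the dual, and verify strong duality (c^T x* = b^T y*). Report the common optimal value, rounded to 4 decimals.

The standard primal-dual pair for 'max c^T x s.t. A x <= b, x >= 0' is:
  Dual:  min b^T y  s.t.  A^T y >= c,  y >= 0.

So the dual LP is:
  minimize  11y1 + 5y2 + 7y3
  subject to:
    y1 + y3 >= 3
    y2 + y3 >= 6
    y1, y2, y3 >= 0

Solving the primal: x* = (2, 5).
  primal value c^T x* = 36.
Solving the dual: y* = (0, 3, 3).
  dual value b^T y* = 36.
Strong duality: c^T x* = b^T y*. Confirmed.

36


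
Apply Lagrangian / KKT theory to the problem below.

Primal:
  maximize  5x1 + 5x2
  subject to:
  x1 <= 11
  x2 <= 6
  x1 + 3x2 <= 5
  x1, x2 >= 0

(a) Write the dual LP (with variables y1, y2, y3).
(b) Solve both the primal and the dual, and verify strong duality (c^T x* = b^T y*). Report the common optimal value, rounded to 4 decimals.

The standard primal-dual pair for 'max c^T x s.t. A x <= b, x >= 0' is:
  Dual:  min b^T y  s.t.  A^T y >= c,  y >= 0.

So the dual LP is:
  minimize  11y1 + 6y2 + 5y3
  subject to:
    y1 + y3 >= 5
    y2 + 3y3 >= 5
    y1, y2, y3 >= 0

Solving the primal: x* = (5, 0).
  primal value c^T x* = 25.
Solving the dual: y* = (0, 0, 5).
  dual value b^T y* = 25.
Strong duality: c^T x* = b^T y*. Confirmed.

25


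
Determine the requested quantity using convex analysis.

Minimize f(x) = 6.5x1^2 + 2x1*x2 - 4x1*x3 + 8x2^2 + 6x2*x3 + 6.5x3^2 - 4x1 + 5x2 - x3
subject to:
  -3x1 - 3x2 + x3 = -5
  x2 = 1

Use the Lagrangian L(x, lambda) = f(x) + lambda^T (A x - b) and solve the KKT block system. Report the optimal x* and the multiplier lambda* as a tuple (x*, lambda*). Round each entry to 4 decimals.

Form the Lagrangian:
  L(x, lambda) = (1/2) x^T Q x + c^T x + lambda^T (A x - b)
Stationarity (grad_x L = 0): Q x + c + A^T lambda = 0.
Primal feasibility: A x = b.

This gives the KKT block system:
  [ Q   A^T ] [ x     ]   [-c ]
  [ A    0  ] [ lambda ] = [ b ]

Solving the linear system:
  x*      = (0.5377, 1, -0.3868)
  lambda* = (2.1792, -13.217)
  f(x*)   = 13.6745

x* = (0.5377, 1, -0.3868), lambda* = (2.1792, -13.217)


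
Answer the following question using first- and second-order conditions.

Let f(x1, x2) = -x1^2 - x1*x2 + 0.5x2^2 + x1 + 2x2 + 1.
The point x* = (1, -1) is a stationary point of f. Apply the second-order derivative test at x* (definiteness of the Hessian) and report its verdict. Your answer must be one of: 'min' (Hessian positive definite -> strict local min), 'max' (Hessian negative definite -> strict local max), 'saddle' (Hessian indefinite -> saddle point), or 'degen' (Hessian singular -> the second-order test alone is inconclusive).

Compute the Hessian H = grad^2 f:
  H = [[-2, -1], [-1, 1]]
Verify stationarity: grad f(x*) = H x* + g = (0, 0).
Eigenvalues of H: -2.3028, 1.3028.
Eigenvalues have mixed signs, so H is indefinite -> x* is a saddle point.

saddle


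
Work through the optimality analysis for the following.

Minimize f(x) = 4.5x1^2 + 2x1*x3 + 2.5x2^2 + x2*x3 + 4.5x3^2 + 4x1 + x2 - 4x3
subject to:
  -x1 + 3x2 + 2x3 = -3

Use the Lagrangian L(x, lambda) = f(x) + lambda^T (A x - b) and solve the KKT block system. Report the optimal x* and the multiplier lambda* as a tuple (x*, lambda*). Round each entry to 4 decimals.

Form the Lagrangian:
  L(x, lambda) = (1/2) x^T Q x + c^T x + lambda^T (A x - b)
Stationarity (grad_x L = 0): Q x + c + A^T lambda = 0.
Primal feasibility: A x = b.

This gives the KKT block system:
  [ Q   A^T ] [ x     ]   [-c ]
  [ A    0  ] [ lambda ] = [ b ]

Solving the linear system:
  x*      = (-0.3142, -1.2879, 0.2748)
  lambda* = (1.7216)
  f(x*)   = 0.7605

x* = (-0.3142, -1.2879, 0.2748), lambda* = (1.7216)


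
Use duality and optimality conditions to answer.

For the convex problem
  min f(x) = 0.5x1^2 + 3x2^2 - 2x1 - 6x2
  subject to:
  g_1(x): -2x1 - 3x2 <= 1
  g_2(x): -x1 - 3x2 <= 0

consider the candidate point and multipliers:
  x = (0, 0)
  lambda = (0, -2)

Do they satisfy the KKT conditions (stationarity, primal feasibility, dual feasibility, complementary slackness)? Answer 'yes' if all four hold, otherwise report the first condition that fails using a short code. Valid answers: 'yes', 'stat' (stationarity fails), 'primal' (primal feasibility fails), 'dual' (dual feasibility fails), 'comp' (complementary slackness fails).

Gradient of f: grad f(x) = Q x + c = (-2, -6)
Constraint values g_i(x) = a_i^T x - b_i:
  g_1((0, 0)) = -1
  g_2((0, 0)) = 0
Stationarity residual: grad f(x) + sum_i lambda_i a_i = (0, 0)
  -> stationarity OK
Primal feasibility (all g_i <= 0): OK
Dual feasibility (all lambda_i >= 0): FAILS
Complementary slackness (lambda_i * g_i(x) = 0 for all i): OK

Verdict: the first failing condition is dual_feasibility -> dual.

dual


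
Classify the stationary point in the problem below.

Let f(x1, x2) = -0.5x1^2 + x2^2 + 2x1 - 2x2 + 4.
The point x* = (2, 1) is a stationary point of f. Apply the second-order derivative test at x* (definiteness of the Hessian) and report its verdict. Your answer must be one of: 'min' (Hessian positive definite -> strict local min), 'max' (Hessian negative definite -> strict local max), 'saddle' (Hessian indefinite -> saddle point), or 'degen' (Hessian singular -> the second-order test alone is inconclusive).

Compute the Hessian H = grad^2 f:
  H = [[-1, 0], [0, 2]]
Verify stationarity: grad f(x*) = H x* + g = (0, 0).
Eigenvalues of H: -1, 2.
Eigenvalues have mixed signs, so H is indefinite -> x* is a saddle point.

saddle


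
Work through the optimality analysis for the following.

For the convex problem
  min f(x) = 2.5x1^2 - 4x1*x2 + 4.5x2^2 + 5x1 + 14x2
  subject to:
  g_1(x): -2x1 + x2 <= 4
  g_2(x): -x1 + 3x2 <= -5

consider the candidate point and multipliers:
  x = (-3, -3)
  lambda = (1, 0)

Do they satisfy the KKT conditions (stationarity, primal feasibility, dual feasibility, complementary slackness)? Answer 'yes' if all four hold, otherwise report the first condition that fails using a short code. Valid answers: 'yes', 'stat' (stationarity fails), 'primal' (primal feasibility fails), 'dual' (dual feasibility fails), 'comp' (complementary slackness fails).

Gradient of f: grad f(x) = Q x + c = (2, -1)
Constraint values g_i(x) = a_i^T x - b_i:
  g_1((-3, -3)) = -1
  g_2((-3, -3)) = -1
Stationarity residual: grad f(x) + sum_i lambda_i a_i = (0, 0)
  -> stationarity OK
Primal feasibility (all g_i <= 0): OK
Dual feasibility (all lambda_i >= 0): OK
Complementary slackness (lambda_i * g_i(x) = 0 for all i): FAILS

Verdict: the first failing condition is complementary_slackness -> comp.

comp


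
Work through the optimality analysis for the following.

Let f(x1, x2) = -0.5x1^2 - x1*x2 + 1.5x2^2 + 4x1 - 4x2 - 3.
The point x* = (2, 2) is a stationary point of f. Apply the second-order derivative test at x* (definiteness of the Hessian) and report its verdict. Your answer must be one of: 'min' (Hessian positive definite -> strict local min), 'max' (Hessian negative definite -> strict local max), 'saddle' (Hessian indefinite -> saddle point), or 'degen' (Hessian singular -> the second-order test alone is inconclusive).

Compute the Hessian H = grad^2 f:
  H = [[-1, -1], [-1, 3]]
Verify stationarity: grad f(x*) = H x* + g = (0, 0).
Eigenvalues of H: -1.2361, 3.2361.
Eigenvalues have mixed signs, so H is indefinite -> x* is a saddle point.

saddle


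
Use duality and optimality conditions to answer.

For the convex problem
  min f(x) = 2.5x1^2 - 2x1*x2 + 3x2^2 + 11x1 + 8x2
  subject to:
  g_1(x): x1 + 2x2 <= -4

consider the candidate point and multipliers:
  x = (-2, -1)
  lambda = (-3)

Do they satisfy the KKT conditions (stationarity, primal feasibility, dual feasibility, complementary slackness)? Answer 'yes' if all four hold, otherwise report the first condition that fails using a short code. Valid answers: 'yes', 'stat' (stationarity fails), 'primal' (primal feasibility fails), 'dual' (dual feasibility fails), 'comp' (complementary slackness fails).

Gradient of f: grad f(x) = Q x + c = (3, 6)
Constraint values g_i(x) = a_i^T x - b_i:
  g_1((-2, -1)) = 0
Stationarity residual: grad f(x) + sum_i lambda_i a_i = (0, 0)
  -> stationarity OK
Primal feasibility (all g_i <= 0): OK
Dual feasibility (all lambda_i >= 0): FAILS
Complementary slackness (lambda_i * g_i(x) = 0 for all i): OK

Verdict: the first failing condition is dual_feasibility -> dual.

dual


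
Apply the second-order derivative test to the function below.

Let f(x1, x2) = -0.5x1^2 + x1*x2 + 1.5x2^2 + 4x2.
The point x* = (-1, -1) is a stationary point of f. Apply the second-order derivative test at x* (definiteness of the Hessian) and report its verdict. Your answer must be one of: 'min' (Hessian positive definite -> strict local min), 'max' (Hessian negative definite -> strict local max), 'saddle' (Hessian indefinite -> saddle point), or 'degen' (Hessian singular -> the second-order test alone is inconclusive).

Compute the Hessian H = grad^2 f:
  H = [[-1, 1], [1, 3]]
Verify stationarity: grad f(x*) = H x* + g = (0, 0).
Eigenvalues of H: -1.2361, 3.2361.
Eigenvalues have mixed signs, so H is indefinite -> x* is a saddle point.

saddle


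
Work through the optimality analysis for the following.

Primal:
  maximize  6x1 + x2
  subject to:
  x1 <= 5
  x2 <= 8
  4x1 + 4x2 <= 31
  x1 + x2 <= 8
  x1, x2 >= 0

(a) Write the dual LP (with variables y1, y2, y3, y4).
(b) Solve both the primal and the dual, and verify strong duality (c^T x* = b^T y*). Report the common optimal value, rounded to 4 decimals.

The standard primal-dual pair for 'max c^T x s.t. A x <= b, x >= 0' is:
  Dual:  min b^T y  s.t.  A^T y >= c,  y >= 0.

So the dual LP is:
  minimize  5y1 + 8y2 + 31y3 + 8y4
  subject to:
    y1 + 4y3 + y4 >= 6
    y2 + 4y3 + y4 >= 1
    y1, y2, y3, y4 >= 0

Solving the primal: x* = (5, 2.75).
  primal value c^T x* = 32.75.
Solving the dual: y* = (5, 0, 0.25, 0).
  dual value b^T y* = 32.75.
Strong duality: c^T x* = b^T y*. Confirmed.

32.75


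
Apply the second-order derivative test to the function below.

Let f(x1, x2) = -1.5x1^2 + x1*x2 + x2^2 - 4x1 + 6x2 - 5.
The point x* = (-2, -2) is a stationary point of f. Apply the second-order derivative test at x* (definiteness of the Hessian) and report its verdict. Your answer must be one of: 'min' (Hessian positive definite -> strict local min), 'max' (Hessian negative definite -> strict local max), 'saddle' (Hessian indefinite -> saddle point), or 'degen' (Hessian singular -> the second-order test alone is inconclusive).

Compute the Hessian H = grad^2 f:
  H = [[-3, 1], [1, 2]]
Verify stationarity: grad f(x*) = H x* + g = (0, 0).
Eigenvalues of H: -3.1926, 2.1926.
Eigenvalues have mixed signs, so H is indefinite -> x* is a saddle point.

saddle


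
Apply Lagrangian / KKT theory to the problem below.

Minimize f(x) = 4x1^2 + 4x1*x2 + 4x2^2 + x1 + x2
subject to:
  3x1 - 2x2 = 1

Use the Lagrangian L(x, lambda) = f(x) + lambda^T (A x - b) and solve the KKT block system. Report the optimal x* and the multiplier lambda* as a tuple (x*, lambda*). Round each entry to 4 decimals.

Form the Lagrangian:
  L(x, lambda) = (1/2) x^T Q x + c^T x + lambda^T (A x - b)
Stationarity (grad_x L = 0): Q x + c + A^T lambda = 0.
Primal feasibility: A x = b.

This gives the KKT block system:
  [ Q   A^T ] [ x     ]   [-c ]
  [ A    0  ] [ lambda ] = [ b ]

Solving the linear system:
  x*      = (0.1447, -0.2829)
  lambda* = (-0.3421)
  f(x*)   = 0.102

x* = (0.1447, -0.2829), lambda* = (-0.3421)


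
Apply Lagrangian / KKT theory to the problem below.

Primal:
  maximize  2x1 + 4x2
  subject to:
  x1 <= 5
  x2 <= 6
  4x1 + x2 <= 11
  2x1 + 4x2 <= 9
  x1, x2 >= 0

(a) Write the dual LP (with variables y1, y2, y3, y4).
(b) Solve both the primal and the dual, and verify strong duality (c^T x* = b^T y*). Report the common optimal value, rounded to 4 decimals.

The standard primal-dual pair for 'max c^T x s.t. A x <= b, x >= 0' is:
  Dual:  min b^T y  s.t.  A^T y >= c,  y >= 0.

So the dual LP is:
  minimize  5y1 + 6y2 + 11y3 + 9y4
  subject to:
    y1 + 4y3 + 2y4 >= 2
    y2 + y3 + 4y4 >= 4
    y1, y2, y3, y4 >= 0

Solving the primal: x* = (2.5, 1).
  primal value c^T x* = 9.
Solving the dual: y* = (0, 0, 0, 1).
  dual value b^T y* = 9.
Strong duality: c^T x* = b^T y*. Confirmed.

9


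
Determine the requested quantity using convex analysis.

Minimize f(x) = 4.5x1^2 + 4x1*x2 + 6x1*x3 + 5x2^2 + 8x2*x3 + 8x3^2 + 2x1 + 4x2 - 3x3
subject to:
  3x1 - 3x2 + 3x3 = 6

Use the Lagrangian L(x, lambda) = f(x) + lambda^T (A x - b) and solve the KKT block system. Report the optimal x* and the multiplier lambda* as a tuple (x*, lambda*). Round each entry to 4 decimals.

Form the Lagrangian:
  L(x, lambda) = (1/2) x^T Q x + c^T x + lambda^T (A x - b)
Stationarity (grad_x L = 0): Q x + c + A^T lambda = 0.
Primal feasibility: A x = b.

This gives the KKT block system:
  [ Q   A^T ] [ x     ]   [-c ]
  [ A    0  ] [ lambda ] = [ b ]

Solving the linear system:
  x*      = (-0.16, -1.22, 0.94)
  lambda* = (-0.44)
  f(x*)   = -2.69

x* = (-0.16, -1.22, 0.94), lambda* = (-0.44)


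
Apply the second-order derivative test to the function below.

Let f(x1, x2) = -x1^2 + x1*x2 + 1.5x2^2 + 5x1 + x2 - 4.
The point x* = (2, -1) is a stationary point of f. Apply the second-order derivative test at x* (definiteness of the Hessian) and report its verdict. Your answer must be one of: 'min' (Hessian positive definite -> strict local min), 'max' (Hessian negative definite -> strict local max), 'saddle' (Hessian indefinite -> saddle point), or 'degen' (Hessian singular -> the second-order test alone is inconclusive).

Compute the Hessian H = grad^2 f:
  H = [[-2, 1], [1, 3]]
Verify stationarity: grad f(x*) = H x* + g = (0, 0).
Eigenvalues of H: -2.1926, 3.1926.
Eigenvalues have mixed signs, so H is indefinite -> x* is a saddle point.

saddle


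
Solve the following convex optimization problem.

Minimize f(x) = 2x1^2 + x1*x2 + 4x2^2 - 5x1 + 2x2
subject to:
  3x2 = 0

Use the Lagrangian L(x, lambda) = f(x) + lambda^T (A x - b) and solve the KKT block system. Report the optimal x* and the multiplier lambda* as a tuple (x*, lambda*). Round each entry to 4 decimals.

Form the Lagrangian:
  L(x, lambda) = (1/2) x^T Q x + c^T x + lambda^T (A x - b)
Stationarity (grad_x L = 0): Q x + c + A^T lambda = 0.
Primal feasibility: A x = b.

This gives the KKT block system:
  [ Q   A^T ] [ x     ]   [-c ]
  [ A    0  ] [ lambda ] = [ b ]

Solving the linear system:
  x*      = (1.25, 0)
  lambda* = (-1.0833)
  f(x*)   = -3.125

x* = (1.25, 0), lambda* = (-1.0833)


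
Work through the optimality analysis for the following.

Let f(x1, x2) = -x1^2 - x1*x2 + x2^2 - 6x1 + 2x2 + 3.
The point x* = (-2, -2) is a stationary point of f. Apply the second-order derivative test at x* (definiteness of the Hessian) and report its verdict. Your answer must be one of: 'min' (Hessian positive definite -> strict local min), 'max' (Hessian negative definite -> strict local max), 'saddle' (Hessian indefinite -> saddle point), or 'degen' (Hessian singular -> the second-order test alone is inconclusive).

Compute the Hessian H = grad^2 f:
  H = [[-2, -1], [-1, 2]]
Verify stationarity: grad f(x*) = H x* + g = (0, 0).
Eigenvalues of H: -2.2361, 2.2361.
Eigenvalues have mixed signs, so H is indefinite -> x* is a saddle point.

saddle


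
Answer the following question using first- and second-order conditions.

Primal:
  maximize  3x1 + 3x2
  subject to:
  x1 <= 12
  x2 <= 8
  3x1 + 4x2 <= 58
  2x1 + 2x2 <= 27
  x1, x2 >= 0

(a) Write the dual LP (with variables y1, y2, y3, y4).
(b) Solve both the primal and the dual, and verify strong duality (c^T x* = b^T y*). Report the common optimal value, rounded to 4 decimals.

The standard primal-dual pair for 'max c^T x s.t. A x <= b, x >= 0' is:
  Dual:  min b^T y  s.t.  A^T y >= c,  y >= 0.

So the dual LP is:
  minimize  12y1 + 8y2 + 58y3 + 27y4
  subject to:
    y1 + 3y3 + 2y4 >= 3
    y2 + 4y3 + 2y4 >= 3
    y1, y2, y3, y4 >= 0

Solving the primal: x* = (12, 1.5).
  primal value c^T x* = 40.5.
Solving the dual: y* = (0, 0, 0, 1.5).
  dual value b^T y* = 40.5.
Strong duality: c^T x* = b^T y*. Confirmed.

40.5
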